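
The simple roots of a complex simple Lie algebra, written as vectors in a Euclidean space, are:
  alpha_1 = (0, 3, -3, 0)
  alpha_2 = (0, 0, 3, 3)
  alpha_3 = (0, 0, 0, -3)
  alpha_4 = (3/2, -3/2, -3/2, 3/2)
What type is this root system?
F4

Compute the Cartan integers a_ij = 2(alpha_i, alpha_j)/(alpha_j, alpha_j); the resulting 4x4 Cartan matrix is
[[2, -1, 0, 0], [-1, 2, -2, 0], [0, -1, 2, -1], [0, 0, -1, 2]].
The roots have two lengths (squared-length ratio 2:1); the short ones are alpha_{3,4}. The associated Dynkin diagram is a chain of 4 nodes with a double edge between the middle two (F_4), so the type is F_4.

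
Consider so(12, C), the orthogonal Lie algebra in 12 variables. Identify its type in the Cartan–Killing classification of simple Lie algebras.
D_6 (so(12))

This is so(12) with 12 even, which has dimension 12(12-1)/2 = 66 and rank 12/2 = 6. In the classification of classical Lie algebras, the orthogonal algebra so(2n) in an even number of variables has type D_n; here n = 6, so the Dynkin diagram is a chain of 4 nodes with a fork of two nodes at one end (D_6). Hence the type is D_6.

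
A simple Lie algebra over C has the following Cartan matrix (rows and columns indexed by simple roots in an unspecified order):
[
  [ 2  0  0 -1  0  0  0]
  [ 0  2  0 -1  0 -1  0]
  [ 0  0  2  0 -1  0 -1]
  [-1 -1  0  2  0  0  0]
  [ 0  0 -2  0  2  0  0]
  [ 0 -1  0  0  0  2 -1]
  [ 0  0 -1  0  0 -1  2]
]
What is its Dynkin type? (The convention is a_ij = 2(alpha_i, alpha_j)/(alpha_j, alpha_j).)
The matrix has rank 7 with 2's on the diagonal. Reading the off-diagonal entries as Dynkin edges (a single edge where a_ij = a_ji = -1; a double or triple edge where a_ij * a_ji = 2 or 3), the diagram is a chain of 7 nodes with a double edge at one end; the terminal node there is the unique long simple root (C_7). One simple-root ordering that puts it in standard form is (alpha_1, alpha_4, alpha_2, alpha_6, alpha_7, alpha_3, alpha_5). So the algebra is type C_7, i.e. sp(14).

C7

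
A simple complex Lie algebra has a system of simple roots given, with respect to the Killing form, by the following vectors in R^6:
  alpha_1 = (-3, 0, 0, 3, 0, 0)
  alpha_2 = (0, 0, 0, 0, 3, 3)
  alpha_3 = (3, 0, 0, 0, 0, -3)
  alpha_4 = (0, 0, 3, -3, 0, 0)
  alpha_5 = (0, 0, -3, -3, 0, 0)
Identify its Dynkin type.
Compute the Cartan integers a_ij = 2(alpha_i, alpha_j)/(alpha_j, alpha_j); the resulting 5x5 Cartan matrix is
[[2, 0, -1, -1, -1], [0, 2, -1, 0, 0], [-1, -1, 2, 0, 0], [-1, 0, 0, 2, 0], [-1, 0, 0, 0, 2]].
All simple roots have the same length, so the diagram is simply laced. The associated Dynkin diagram is a chain of 3 nodes with a fork of two nodes at one end (D_5), so the type is D_5 (the algebra so(10)).

D_5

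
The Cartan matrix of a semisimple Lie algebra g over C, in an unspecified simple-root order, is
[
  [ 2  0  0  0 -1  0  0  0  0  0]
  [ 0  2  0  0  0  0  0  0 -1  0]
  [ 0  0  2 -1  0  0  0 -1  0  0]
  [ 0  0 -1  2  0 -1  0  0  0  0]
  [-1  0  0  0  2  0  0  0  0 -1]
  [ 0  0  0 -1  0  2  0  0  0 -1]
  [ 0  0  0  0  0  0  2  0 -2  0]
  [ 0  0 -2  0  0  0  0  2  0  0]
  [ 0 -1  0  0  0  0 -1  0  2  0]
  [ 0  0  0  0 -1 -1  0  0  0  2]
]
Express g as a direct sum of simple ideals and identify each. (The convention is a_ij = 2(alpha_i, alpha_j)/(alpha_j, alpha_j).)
The diagram associated to this matrix has two connected components: the simple roots {alpha_2, alpha_7, alpha_9} form a chain of 3 nodes with a double edge at one end; the terminal node there is the unique long simple root (C_3), and {alpha_1, alpha_3, alpha_4, alpha_5, alpha_6, alpha_8, alpha_10} form a chain of 7 nodes with a double edge at one end; the terminal node there is the unique long simple root (C_7). A semisimple Lie algebra decomposes uniquely as the direct sum of simple ideals, one per connected component of its Dynkin diagram, so g ≅ C_3 ⊕ C_7 (dimension 21 + 105 = 126).

C_3 (sp(6)) + C_7 (sp(14))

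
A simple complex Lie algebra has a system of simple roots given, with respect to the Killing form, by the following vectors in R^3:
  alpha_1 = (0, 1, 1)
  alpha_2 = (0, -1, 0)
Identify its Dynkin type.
type B_2

Compute the Cartan integers a_ij = 2(alpha_i, alpha_j)/(alpha_j, alpha_j); the resulting 2x2 Cartan matrix is
[[2, -2], [-1, 2]].
The roots have two lengths (squared-length ratio 2:1); the short ones are alpha_{2}. The associated Dynkin diagram is a chain of 2 nodes with a double edge at one end; the terminal node there is the unique short simple root (B_2), so the type is B_2 (the algebra so(5)).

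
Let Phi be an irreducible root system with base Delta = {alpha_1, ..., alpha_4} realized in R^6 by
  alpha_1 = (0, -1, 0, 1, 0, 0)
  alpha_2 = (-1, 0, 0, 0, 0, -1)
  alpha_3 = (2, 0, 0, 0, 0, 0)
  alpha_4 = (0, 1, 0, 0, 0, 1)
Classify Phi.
Compute the Cartan integers a_ij = 2(alpha_i, alpha_j)/(alpha_j, alpha_j); the resulting 4x4 Cartan matrix is
[[2, 0, 0, -1], [0, 2, -1, -1], [0, -2, 2, 0], [-1, -1, 0, 2]].
The roots have two lengths (squared-length ratio 2:1); the short ones are alpha_{1,2,4}. The associated Dynkin diagram is a chain of 4 nodes with a double edge at one end; the terminal node there is the unique long simple root (C_4), so the type is C_4 (the algebra sp(8)).

C_4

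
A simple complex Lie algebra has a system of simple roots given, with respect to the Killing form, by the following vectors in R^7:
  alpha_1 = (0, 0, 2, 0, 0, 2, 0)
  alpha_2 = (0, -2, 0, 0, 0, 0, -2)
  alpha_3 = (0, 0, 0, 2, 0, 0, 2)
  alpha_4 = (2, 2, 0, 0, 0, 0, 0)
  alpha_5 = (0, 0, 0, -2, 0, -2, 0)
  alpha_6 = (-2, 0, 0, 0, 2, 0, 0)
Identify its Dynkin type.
Compute the Cartan integers a_ij = 2(alpha_i, alpha_j)/(alpha_j, alpha_j); the resulting 6x6 Cartan matrix is
[[2, 0, 0, 0, -1, 0], [0, 2, -1, -1, 0, 0], [0, -1, 2, 0, -1, 0], [0, -1, 0, 2, 0, -1], [-1, 0, -1, 0, 2, 0], [0, 0, 0, -1, 0, 2]].
All simple roots have the same length, so the diagram is simply laced. The associated Dynkin diagram is a chain of 6 nodes with single edges (A_6), so the type is A_6 (the algebra sl(7)).

A6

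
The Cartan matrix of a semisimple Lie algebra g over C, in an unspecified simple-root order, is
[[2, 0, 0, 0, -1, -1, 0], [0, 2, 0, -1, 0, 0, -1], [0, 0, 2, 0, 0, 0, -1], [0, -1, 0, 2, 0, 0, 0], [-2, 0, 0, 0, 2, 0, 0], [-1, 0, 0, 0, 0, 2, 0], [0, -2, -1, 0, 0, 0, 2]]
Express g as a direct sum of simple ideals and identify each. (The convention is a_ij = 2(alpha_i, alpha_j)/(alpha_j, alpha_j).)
The diagram associated to this matrix has two connected components: the simple roots {alpha_1, alpha_5, alpha_6} form a chain of 3 nodes with a double edge at one end; the terminal node there is the unique long simple root (C_3), and {alpha_2, alpha_3, alpha_4, alpha_7} form a chain of 4 nodes with a double edge between the middle two (F_4). A semisimple Lie algebra decomposes uniquely as the direct sum of simple ideals, one per connected component of its Dynkin diagram, so g ≅ C_3 ⊕ F_4 (dimension 21 + 52 = 73).

C_3 (sp(6)) + F_4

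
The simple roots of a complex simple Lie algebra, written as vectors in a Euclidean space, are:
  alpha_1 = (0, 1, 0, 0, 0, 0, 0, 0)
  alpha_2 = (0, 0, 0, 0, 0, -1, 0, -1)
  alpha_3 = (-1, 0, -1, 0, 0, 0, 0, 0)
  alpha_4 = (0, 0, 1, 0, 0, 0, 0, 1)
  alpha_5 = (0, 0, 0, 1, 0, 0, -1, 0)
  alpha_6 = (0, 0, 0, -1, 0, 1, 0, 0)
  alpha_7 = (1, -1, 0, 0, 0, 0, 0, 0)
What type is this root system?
B7

Compute the Cartan integers a_ij = 2(alpha_i, alpha_j)/(alpha_j, alpha_j); the resulting 7x7 Cartan matrix is
[[2, 0, 0, 0, 0, 0, -1], [0, 2, 0, -1, 0, -1, 0], [0, 0, 2, -1, 0, 0, -1], [0, -1, -1, 2, 0, 0, 0], [0, 0, 0, 0, 2, -1, 0], [0, -1, 0, 0, -1, 2, 0], [-2, 0, -1, 0, 0, 0, 2]].
The roots have two lengths (squared-length ratio 2:1); the short ones are alpha_{1}. The associated Dynkin diagram is a chain of 7 nodes with a double edge at one end; the terminal node there is the unique short simple root (B_7), so the type is B_7 (the algebra so(15)).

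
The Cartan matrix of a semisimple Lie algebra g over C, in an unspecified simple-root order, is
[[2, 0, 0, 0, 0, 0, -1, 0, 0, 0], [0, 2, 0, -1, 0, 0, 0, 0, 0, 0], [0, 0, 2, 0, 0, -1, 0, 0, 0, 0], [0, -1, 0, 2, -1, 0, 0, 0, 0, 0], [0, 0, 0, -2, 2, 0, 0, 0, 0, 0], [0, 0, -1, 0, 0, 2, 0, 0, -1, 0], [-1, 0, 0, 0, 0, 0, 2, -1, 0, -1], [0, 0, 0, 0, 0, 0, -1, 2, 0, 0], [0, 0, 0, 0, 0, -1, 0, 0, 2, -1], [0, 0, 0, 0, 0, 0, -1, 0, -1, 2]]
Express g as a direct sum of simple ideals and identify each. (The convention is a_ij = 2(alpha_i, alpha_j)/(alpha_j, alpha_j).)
The diagram associated to this matrix has two connected components: the simple roots {alpha_2, alpha_4, alpha_5} form a chain of 3 nodes with a double edge at one end; the terminal node there is the unique long simple root (C_3), and {alpha_1, alpha_3, alpha_6, alpha_7, alpha_8, alpha_9, alpha_10} form a chain of 5 nodes with a fork of two nodes at one end (D_7). A semisimple Lie algebra decomposes uniquely as the direct sum of simple ideals, one per connected component of its Dynkin diagram, so g ≅ C_3 ⊕ D_7 (dimension 21 + 91 = 112).

C_3 + D_7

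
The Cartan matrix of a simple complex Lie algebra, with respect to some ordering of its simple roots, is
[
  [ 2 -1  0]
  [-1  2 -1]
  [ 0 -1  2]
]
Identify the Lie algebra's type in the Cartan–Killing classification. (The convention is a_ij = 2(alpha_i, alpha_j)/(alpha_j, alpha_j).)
The matrix has rank 3 with 2's on the diagonal. Reading the off-diagonal entries as Dynkin edges (a single edge where a_ij = a_ji = -1; a double or triple edge where a_ij * a_ji = 2 or 3), the diagram is a chain of 3 nodes with single edges (A_3). One simple-root ordering that puts it in standard form is (alpha_3, alpha_2, alpha_1). So the algebra is type A_3, i.e. sl(4).

A_3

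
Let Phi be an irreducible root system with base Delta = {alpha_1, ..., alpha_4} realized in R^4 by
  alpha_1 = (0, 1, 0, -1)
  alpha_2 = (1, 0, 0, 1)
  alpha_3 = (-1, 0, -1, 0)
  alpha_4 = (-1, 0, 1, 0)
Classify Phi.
Compute the Cartan integers a_ij = 2(alpha_i, alpha_j)/(alpha_j, alpha_j); the resulting 4x4 Cartan matrix is
[[2, -1, 0, 0], [-1, 2, -1, -1], [0, -1, 2, 0], [0, -1, 0, 2]].
All simple roots have the same length, so the diagram is simply laced. The associated Dynkin diagram is a chain of 2 nodes with a fork of two nodes at one end (D_4), so the type is D_4 (the algebra so(8)).

D4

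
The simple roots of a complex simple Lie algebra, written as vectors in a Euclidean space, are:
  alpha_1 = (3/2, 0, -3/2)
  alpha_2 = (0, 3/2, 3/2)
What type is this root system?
Compute the Cartan integers a_ij = 2(alpha_i, alpha_j)/(alpha_j, alpha_j); the resulting 2x2 Cartan matrix is
[[2, -1], [-1, 2]].
All simple roots have the same length, so the diagram is simply laced. The associated Dynkin diagram is a chain of 2 nodes with single edges (A_2), so the type is A_2 (the algebra sl(3)).

type A_2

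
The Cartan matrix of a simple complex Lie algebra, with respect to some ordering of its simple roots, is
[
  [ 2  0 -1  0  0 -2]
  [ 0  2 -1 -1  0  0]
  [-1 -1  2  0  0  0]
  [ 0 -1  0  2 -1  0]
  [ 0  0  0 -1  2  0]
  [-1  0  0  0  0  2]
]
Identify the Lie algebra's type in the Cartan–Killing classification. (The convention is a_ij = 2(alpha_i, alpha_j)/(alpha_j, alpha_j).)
B6

The matrix has rank 6 with 2's on the diagonal. Reading the off-diagonal entries as Dynkin edges (a single edge where a_ij = a_ji = -1; a double or triple edge where a_ij * a_ji = 2 or 3), the diagram is a chain of 6 nodes with a double edge at one end; the terminal node there is the unique short simple root (B_6). One simple-root ordering that puts it in standard form is (alpha_5, alpha_4, alpha_2, alpha_3, alpha_1, alpha_6). So the algebra is type B_6, i.e. so(13).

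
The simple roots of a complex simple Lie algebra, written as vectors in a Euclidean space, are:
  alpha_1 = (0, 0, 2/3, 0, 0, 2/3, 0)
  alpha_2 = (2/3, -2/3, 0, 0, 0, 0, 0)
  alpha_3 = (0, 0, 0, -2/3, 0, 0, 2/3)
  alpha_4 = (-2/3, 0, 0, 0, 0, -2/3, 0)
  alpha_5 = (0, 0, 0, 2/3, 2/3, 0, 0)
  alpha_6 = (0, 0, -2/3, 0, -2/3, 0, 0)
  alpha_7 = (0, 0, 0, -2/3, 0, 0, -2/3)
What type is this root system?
Compute the Cartan integers a_ij = 2(alpha_i, alpha_j)/(alpha_j, alpha_j); the resulting 7x7 Cartan matrix is
[[2, 0, 0, -1, 0, -1, 0], [0, 2, 0, -1, 0, 0, 0], [0, 0, 2, 0, -1, 0, 0], [-1, -1, 0, 2, 0, 0, 0], [0, 0, -1, 0, 2, -1, -1], [-1, 0, 0, 0, -1, 2, 0], [0, 0, 0, 0, -1, 0, 2]].
All simple roots have the same length, so the diagram is simply laced. The associated Dynkin diagram is a chain of 5 nodes with a fork of two nodes at one end (D_7), so the type is D_7 (the algebra so(14)).

D_7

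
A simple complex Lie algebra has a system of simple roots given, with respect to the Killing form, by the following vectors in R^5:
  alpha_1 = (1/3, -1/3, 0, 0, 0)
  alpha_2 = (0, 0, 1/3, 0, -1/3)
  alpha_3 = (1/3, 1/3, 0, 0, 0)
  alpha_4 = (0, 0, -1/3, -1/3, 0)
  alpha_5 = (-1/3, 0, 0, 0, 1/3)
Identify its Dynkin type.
Compute the Cartan integers a_ij = 2(alpha_i, alpha_j)/(alpha_j, alpha_j); the resulting 5x5 Cartan matrix is
[[2, 0, 0, 0, -1], [0, 2, 0, -1, -1], [0, 0, 2, 0, -1], [0, -1, 0, 2, 0], [-1, -1, -1, 0, 2]].
All simple roots have the same length, so the diagram is simply laced. The associated Dynkin diagram is a chain of 3 nodes with a fork of two nodes at one end (D_5), so the type is D_5 (the algebra so(10)).

D_5 (so(10))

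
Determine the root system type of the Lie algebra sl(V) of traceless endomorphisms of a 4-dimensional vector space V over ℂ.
This is sl(4), which has dimension 4^2 - 1 = 15 and rank 4 - 1 = 3 (a Cartan subalgebra is the diagonal traceless matrices). In the classification of classical Lie algebras, the special linear algebra sl(n+1) has type A_n; here n = 3, so the Dynkin diagram is a chain of 3 nodes with single edges (A_3). Hence the type is A_3.

type A_3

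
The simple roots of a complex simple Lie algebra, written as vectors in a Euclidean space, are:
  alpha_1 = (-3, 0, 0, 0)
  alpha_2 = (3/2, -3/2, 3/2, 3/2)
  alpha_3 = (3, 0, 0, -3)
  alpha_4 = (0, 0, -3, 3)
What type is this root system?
Compute the Cartan integers a_ij = 2(alpha_i, alpha_j)/(alpha_j, alpha_j); the resulting 4x4 Cartan matrix is
[[2, -1, -1, 0], [-1, 2, 0, 0], [-2, 0, 2, -1], [0, 0, -1, 2]].
The roots have two lengths (squared-length ratio 2:1); the short ones are alpha_{1,2}. The associated Dynkin diagram is a chain of 4 nodes with a double edge between the middle two (F_4), so the type is F_4.

type F_4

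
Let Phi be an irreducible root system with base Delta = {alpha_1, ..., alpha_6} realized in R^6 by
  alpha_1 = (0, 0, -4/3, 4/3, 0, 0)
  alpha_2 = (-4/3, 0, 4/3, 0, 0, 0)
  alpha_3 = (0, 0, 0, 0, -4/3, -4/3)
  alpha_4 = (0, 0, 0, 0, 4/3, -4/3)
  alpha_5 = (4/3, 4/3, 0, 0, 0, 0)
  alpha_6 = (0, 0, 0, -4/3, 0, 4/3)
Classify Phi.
D_6 (so(12))

Compute the Cartan integers a_ij = 2(alpha_i, alpha_j)/(alpha_j, alpha_j); the resulting 6x6 Cartan matrix is
[[2, -1, 0, 0, 0, -1], [-1, 2, 0, 0, -1, 0], [0, 0, 2, 0, 0, -1], [0, 0, 0, 2, 0, -1], [0, -1, 0, 0, 2, 0], [-1, 0, -1, -1, 0, 2]].
All simple roots have the same length, so the diagram is simply laced. The associated Dynkin diagram is a chain of 4 nodes with a fork of two nodes at one end (D_6), so the type is D_6 (the algebra so(12)).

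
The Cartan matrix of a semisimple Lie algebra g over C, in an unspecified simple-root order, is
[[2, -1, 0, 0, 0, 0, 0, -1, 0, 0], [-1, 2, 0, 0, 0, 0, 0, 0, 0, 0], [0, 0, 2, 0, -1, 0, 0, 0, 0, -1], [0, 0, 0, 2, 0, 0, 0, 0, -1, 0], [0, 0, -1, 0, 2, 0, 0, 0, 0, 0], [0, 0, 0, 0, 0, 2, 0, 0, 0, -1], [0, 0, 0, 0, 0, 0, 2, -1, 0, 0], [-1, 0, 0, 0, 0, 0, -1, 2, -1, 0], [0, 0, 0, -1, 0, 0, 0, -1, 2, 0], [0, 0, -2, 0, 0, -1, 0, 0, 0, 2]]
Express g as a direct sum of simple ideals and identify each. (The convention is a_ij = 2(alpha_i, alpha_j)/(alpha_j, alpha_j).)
The diagram associated to this matrix has two connected components: the simple roots {alpha_1, alpha_2, alpha_4, alpha_7, alpha_8, alpha_9} form a chain of 5 nodes with one extra node attached to the third node from one end (E_6), and {alpha_3, alpha_5, alpha_6, alpha_10} form a chain of 4 nodes with a double edge between the middle two (F_4). A semisimple Lie algebra decomposes uniquely as the direct sum of simple ideals, one per connected component of its Dynkin diagram, so g ≅ E_6 ⊕ F_4 (dimension 78 + 52 = 130).

E6 ⊕ F4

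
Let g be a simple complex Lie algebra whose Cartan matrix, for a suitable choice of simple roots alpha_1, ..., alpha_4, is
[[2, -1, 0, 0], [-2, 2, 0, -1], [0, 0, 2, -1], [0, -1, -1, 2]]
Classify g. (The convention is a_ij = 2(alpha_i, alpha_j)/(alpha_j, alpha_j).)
The matrix has rank 4 with 2's on the diagonal. Reading the off-diagonal entries as Dynkin edges (a single edge where a_ij = a_ji = -1; a double or triple edge where a_ij * a_ji = 2 or 3), the diagram is a chain of 4 nodes with a double edge at one end; the terminal node there is the unique short simple root (B_4). One simple-root ordering that puts it in standard form is (alpha_3, alpha_4, alpha_2, alpha_1). So the algebra is type B_4, i.e. so(9).

type B_4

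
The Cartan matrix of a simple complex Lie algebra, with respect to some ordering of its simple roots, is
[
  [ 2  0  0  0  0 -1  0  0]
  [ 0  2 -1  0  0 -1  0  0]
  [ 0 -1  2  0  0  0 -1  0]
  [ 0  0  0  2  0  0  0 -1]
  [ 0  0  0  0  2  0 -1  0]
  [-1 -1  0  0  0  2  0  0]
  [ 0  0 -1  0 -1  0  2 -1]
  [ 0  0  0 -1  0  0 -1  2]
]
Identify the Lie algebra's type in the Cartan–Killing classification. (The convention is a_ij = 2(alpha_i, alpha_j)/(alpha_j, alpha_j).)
E_8

The matrix has rank 8 with 2's on the diagonal. Reading the off-diagonal entries as Dynkin edges (a single edge where a_ij = a_ji = -1; a double or triple edge where a_ij * a_ji = 2 or 3), the diagram is a chain of 7 nodes with one extra node attached to the third node from one end (E_8). One simple-root ordering that puts it in standard form is (alpha_4, alpha_5, alpha_8, alpha_7, alpha_3, alpha_2, alpha_6, alpha_1). So the algebra is type E_8.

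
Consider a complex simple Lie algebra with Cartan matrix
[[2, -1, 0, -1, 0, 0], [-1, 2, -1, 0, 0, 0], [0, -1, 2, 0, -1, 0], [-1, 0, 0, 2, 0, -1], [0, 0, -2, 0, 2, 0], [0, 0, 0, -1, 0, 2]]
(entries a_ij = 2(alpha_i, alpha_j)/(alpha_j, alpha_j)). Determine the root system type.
C6

The matrix has rank 6 with 2's on the diagonal. Reading the off-diagonal entries as Dynkin edges (a single edge where a_ij = a_ji = -1; a double or triple edge where a_ij * a_ji = 2 or 3), the diagram is a chain of 6 nodes with a double edge at one end; the terminal node there is the unique long simple root (C_6). One simple-root ordering that puts it in standard form is (alpha_6, alpha_4, alpha_1, alpha_2, alpha_3, alpha_5). So the algebra is type C_6, i.e. sp(12).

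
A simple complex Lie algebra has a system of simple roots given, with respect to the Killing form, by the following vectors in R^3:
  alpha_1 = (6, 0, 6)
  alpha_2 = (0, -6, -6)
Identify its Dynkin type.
A_2 (sl(3))

Compute the Cartan integers a_ij = 2(alpha_i, alpha_j)/(alpha_j, alpha_j); the resulting 2x2 Cartan matrix is
[[2, -1], [-1, 2]].
All simple roots have the same length, so the diagram is simply laced. The associated Dynkin diagram is a chain of 2 nodes with single edges (A_2), so the type is A_2 (the algebra sl(3)).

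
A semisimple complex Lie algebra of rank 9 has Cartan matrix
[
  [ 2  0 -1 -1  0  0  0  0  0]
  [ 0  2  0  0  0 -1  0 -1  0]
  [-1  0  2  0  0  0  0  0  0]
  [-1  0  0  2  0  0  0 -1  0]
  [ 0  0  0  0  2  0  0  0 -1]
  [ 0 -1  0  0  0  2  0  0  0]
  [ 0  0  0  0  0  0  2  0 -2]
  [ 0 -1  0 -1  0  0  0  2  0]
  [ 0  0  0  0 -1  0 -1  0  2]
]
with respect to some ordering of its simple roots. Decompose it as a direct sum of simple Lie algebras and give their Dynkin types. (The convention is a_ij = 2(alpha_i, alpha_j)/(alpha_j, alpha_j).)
A6 + C3

The diagram associated to this matrix has two connected components: the simple roots {alpha_1, alpha_2, alpha_3, alpha_4, alpha_6, alpha_8} form a chain of 6 nodes with single edges (A_6), and {alpha_5, alpha_7, alpha_9} form a chain of 3 nodes with a double edge at one end; the terminal node there is the unique long simple root (C_3). A semisimple Lie algebra decomposes uniquely as the direct sum of simple ideals, one per connected component of its Dynkin diagram, so g ≅ A_6 ⊕ C_3 (dimension 48 + 21 = 69).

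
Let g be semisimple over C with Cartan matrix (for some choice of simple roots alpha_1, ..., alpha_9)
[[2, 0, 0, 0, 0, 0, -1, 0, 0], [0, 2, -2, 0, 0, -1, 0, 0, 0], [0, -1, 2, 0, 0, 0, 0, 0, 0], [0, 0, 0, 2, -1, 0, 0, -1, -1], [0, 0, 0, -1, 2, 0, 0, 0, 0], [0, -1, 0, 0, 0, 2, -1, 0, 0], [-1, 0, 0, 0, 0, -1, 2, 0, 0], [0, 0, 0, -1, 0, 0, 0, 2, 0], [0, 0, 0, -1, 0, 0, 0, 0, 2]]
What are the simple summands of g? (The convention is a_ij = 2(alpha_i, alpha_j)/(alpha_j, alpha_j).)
The diagram associated to this matrix has two connected components: the simple roots {alpha_1, alpha_2, alpha_3, alpha_6, alpha_7} form a chain of 5 nodes with a double edge at one end; the terminal node there is the unique short simple root (B_5), and {alpha_4, alpha_5, alpha_8, alpha_9} form a chain of 2 nodes with a fork of two nodes at one end (D_4). A semisimple Lie algebra decomposes uniquely as the direct sum of simple ideals, one per connected component of its Dynkin diagram, so g ≅ B_5 ⊕ D_4 (dimension 55 + 28 = 83).

B5 + D4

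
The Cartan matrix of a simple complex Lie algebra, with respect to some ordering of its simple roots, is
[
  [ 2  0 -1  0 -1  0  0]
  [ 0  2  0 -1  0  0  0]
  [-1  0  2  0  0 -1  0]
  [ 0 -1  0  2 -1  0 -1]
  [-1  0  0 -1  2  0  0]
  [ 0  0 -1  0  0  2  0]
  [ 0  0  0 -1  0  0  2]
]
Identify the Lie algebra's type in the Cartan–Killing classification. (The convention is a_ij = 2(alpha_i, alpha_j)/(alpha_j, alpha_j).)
D_7 (so(14))

The matrix has rank 7 with 2's on the diagonal. Reading the off-diagonal entries as Dynkin edges (a single edge where a_ij = a_ji = -1; a double or triple edge where a_ij * a_ji = 2 or 3), the diagram is a chain of 5 nodes with a fork of two nodes at one end (D_7). One simple-root ordering that puts it in standard form is (alpha_6, alpha_3, alpha_1, alpha_5, alpha_4, alpha_2, alpha_7). So the algebra is type D_7, i.e. so(14).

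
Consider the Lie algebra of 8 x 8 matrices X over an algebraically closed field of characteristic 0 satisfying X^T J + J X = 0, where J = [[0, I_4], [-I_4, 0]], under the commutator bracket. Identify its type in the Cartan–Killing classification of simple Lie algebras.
This is sp(8), which has dimension 8(8+1)/2 = 36 and rank 8/2 = 4. In the classification of classical Lie algebras, the symplectic algebra sp(2n) has type C_n; here n = 4, so the Dynkin diagram is a chain of 4 nodes with a double edge at one end; the terminal node there is the unique long simple root (C_4). Hence the type is C_4.

C_4 (sp(8))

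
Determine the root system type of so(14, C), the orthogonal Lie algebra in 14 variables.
D_7

This is so(14) with 14 even, which has dimension 14(14-1)/2 = 91 and rank 14/2 = 7. In the classification of classical Lie algebras, the orthogonal algebra so(2n) in an even number of variables has type D_n; here n = 7, so the Dynkin diagram is a chain of 5 nodes with a fork of two nodes at one end (D_7). Hence the type is D_7.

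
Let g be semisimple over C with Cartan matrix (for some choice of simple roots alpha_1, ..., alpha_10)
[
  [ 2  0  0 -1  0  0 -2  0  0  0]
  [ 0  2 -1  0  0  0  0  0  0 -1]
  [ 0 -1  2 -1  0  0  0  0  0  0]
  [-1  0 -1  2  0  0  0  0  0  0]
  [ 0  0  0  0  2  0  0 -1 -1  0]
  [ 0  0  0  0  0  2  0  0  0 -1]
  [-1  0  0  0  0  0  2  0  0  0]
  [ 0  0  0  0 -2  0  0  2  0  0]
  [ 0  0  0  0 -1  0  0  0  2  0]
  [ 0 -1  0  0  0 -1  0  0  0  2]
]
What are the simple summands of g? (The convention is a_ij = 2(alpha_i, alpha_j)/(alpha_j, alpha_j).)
The diagram associated to this matrix has two connected components: the simple roots {alpha_1, alpha_2, alpha_3, alpha_4, alpha_6, alpha_7, alpha_10} form a chain of 7 nodes with a double edge at one end; the terminal node there is the unique short simple root (B_7), and {alpha_5, alpha_8, alpha_9} form a chain of 3 nodes with a double edge at one end; the terminal node there is the unique long simple root (C_3). A semisimple Lie algebra decomposes uniquely as the direct sum of simple ideals, one per connected component of its Dynkin diagram, so g ≅ B_7 ⊕ C_3 (dimension 105 + 21 = 126).

B_7 + C_3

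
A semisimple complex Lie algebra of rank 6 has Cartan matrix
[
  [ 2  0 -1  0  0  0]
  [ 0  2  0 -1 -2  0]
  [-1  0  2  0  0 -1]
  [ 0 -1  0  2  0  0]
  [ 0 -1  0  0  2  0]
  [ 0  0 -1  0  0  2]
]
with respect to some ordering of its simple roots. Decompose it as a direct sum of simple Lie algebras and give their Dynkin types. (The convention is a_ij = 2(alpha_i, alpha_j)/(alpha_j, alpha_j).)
A_3 + B_3

The diagram associated to this matrix has two connected components: the simple roots {alpha_1, alpha_3, alpha_6} form a chain of 3 nodes with single edges (A_3), and {alpha_2, alpha_4, alpha_5} form a chain of 3 nodes with a double edge at one end; the terminal node there is the unique short simple root (B_3). A semisimple Lie algebra decomposes uniquely as the direct sum of simple ideals, one per connected component of its Dynkin diagram, so g ≅ A_3 ⊕ B_3 (dimension 15 + 21 = 36).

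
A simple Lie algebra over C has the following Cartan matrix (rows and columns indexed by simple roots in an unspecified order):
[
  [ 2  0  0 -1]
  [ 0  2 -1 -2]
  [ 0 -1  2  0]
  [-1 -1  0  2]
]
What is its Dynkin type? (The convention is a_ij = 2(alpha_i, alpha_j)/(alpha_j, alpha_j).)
The matrix has rank 4 with 2's on the diagonal. Reading the off-diagonal entries as Dynkin edges (a single edge where a_ij = a_ji = -1; a double or triple edge where a_ij * a_ji = 2 or 3), the diagram is a chain of 4 nodes with a double edge between the middle two (F_4). One simple-root ordering that puts it in standard form is (alpha_3, alpha_2, alpha_4, alpha_1). So the algebra is type F_4.

F_4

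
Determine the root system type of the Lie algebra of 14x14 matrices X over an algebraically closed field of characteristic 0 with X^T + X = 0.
D7

This is so(14) with 14 even, which has dimension 14(14-1)/2 = 91 and rank 14/2 = 7. In the classification of classical Lie algebras, the orthogonal algebra so(2n) in an even number of variables has type D_n; here n = 7, so the Dynkin diagram is a chain of 5 nodes with a fork of two nodes at one end (D_7). Hence the type is D_7.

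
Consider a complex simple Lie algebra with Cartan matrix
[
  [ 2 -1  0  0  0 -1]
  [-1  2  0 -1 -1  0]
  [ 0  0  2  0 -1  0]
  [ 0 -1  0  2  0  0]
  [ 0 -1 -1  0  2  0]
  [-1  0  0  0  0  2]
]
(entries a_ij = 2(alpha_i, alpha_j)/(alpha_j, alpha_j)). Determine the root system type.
The matrix has rank 6 with 2's on the diagonal. Reading the off-diagonal entries as Dynkin edges (a single edge where a_ij = a_ji = -1; a double or triple edge where a_ij * a_ji = 2 or 3), the diagram is a chain of 5 nodes with one extra node attached to the third node from one end (E_6). One simple-root ordering that puts it in standard form is (alpha_6, alpha_4, alpha_1, alpha_2, alpha_5, alpha_3). So the algebra is type E_6.

type E_6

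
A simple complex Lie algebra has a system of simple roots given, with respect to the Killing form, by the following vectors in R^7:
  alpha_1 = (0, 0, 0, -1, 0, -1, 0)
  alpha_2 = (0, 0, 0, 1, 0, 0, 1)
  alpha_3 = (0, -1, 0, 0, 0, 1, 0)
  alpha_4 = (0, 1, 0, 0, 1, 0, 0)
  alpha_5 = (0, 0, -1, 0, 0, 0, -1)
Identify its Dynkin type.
A5

Compute the Cartan integers a_ij = 2(alpha_i, alpha_j)/(alpha_j, alpha_j); the resulting 5x5 Cartan matrix is
[[2, -1, -1, 0, 0], [-1, 2, 0, 0, -1], [-1, 0, 2, -1, 0], [0, 0, -1, 2, 0], [0, -1, 0, 0, 2]].
All simple roots have the same length, so the diagram is simply laced. The associated Dynkin diagram is a chain of 5 nodes with single edges (A_5), so the type is A_5 (the algebra sl(6)).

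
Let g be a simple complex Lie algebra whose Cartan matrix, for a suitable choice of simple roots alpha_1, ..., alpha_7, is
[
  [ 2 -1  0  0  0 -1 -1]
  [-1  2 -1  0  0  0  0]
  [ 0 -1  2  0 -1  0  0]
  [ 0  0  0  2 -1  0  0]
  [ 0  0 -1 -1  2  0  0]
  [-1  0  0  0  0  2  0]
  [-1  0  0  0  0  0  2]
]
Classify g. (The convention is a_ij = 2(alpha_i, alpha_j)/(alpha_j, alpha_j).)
D7

The matrix has rank 7 with 2's on the diagonal. Reading the off-diagonal entries as Dynkin edges (a single edge where a_ij = a_ji = -1; a double or triple edge where a_ij * a_ji = 2 or 3), the diagram is a chain of 5 nodes with a fork of two nodes at one end (D_7). One simple-root ordering that puts it in standard form is (alpha_4, alpha_5, alpha_3, alpha_2, alpha_1, alpha_6, alpha_7). So the algebra is type D_7, i.e. so(14).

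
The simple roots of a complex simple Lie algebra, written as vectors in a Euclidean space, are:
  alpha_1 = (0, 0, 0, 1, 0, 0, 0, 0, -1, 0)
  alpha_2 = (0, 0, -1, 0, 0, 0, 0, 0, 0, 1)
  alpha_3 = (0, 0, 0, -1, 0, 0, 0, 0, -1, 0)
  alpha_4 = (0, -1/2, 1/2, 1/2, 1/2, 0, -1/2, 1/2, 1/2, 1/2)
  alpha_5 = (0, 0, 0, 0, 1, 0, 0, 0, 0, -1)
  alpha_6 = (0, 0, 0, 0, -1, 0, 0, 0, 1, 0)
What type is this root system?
E_6

Compute the Cartan integers a_ij = 2(alpha_i, alpha_j)/(alpha_j, alpha_j); the resulting 6x6 Cartan matrix is
[[2, 0, 0, 0, 0, -1], [0, 2, 0, 0, -1, 0], [0, 0, 2, -1, 0, -1], [0, 0, -1, 2, 0, 0], [0, -1, 0, 0, 2, -1], [-1, 0, -1, 0, -1, 2]].
All simple roots have the same length, so the diagram is simply laced. The associated Dynkin diagram is a chain of 5 nodes with one extra node attached to the third node from one end (E_6), so the type is E_6.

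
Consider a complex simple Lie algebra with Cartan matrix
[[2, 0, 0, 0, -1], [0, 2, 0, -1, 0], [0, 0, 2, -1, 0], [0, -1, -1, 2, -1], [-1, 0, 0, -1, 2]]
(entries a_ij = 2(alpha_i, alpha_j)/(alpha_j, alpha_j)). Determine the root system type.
D_5 (so(10))

The matrix has rank 5 with 2's on the diagonal. Reading the off-diagonal entries as Dynkin edges (a single edge where a_ij = a_ji = -1; a double or triple edge where a_ij * a_ji = 2 or 3), the diagram is a chain of 3 nodes with a fork of two nodes at one end (D_5). One simple-root ordering that puts it in standard form is (alpha_1, alpha_5, alpha_4, alpha_2, alpha_3). So the algebra is type D_5, i.e. so(10).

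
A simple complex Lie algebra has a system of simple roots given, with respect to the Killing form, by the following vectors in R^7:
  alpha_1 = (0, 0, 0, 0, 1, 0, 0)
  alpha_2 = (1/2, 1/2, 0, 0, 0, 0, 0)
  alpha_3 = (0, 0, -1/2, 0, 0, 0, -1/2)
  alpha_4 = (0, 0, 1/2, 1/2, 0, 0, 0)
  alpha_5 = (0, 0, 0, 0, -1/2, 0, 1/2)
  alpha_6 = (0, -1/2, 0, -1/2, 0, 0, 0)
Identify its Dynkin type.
Compute the Cartan integers a_ij = 2(alpha_i, alpha_j)/(alpha_j, alpha_j); the resulting 6x6 Cartan matrix is
[[2, 0, 0, 0, -2, 0], [0, 2, 0, 0, 0, -1], [0, 0, 2, -1, -1, 0], [0, 0, -1, 2, 0, -1], [-1, 0, -1, 0, 2, 0], [0, -1, 0, -1, 0, 2]].
The roots have two lengths (squared-length ratio 2:1); the short ones are alpha_{2,3,4,5,6}. The associated Dynkin diagram is a chain of 6 nodes with a double edge at one end; the terminal node there is the unique long simple root (C_6), so the type is C_6 (the algebra sp(12)).

C_6 (sp(12))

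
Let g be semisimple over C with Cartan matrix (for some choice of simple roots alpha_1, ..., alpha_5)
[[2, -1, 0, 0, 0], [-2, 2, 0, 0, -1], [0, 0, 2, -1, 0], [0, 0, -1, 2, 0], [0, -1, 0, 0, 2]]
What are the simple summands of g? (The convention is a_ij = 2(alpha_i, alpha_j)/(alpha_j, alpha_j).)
A_2 (sl(3)) + B_3 (so(7))

The diagram associated to this matrix has two connected components: the simple roots {alpha_3, alpha_4} form a chain of 2 nodes with single edges (A_2), and {alpha_1, alpha_2, alpha_5} form a chain of 3 nodes with a double edge at one end; the terminal node there is the unique short simple root (B_3). A semisimple Lie algebra decomposes uniquely as the direct sum of simple ideals, one per connected component of its Dynkin diagram, so g ≅ A_2 ⊕ B_3 (dimension 8 + 21 = 29).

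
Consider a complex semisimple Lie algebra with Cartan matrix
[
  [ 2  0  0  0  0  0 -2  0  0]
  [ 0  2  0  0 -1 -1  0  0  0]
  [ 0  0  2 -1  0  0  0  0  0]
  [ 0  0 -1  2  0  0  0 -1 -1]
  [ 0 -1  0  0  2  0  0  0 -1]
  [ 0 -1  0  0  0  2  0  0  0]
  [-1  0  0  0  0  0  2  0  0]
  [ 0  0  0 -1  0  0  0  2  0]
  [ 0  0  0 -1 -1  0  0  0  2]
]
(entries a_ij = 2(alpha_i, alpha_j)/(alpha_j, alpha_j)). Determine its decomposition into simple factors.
The diagram associated to this matrix has two connected components: the simple roots {alpha_1, alpha_7} form a chain of 2 nodes with a double edge at one end; the terminal node there is the unique short simple root (B_2), and {alpha_2, alpha_3, alpha_4, alpha_5, alpha_6, alpha_8, alpha_9} form a chain of 5 nodes with a fork of two nodes at one end (D_7). A semisimple Lie algebra decomposes uniquely as the direct sum of simple ideals, one per connected component of its Dynkin diagram, so g ≅ B_2 ⊕ D_7 (dimension 10 + 91 = 101).

B2 + D7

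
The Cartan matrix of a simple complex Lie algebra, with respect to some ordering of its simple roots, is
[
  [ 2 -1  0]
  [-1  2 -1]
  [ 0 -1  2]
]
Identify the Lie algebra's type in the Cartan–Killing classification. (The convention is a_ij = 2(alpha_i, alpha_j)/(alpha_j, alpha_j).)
The matrix has rank 3 with 2's on the diagonal. Reading the off-diagonal entries as Dynkin edges (a single edge where a_ij = a_ji = -1; a double or triple edge where a_ij * a_ji = 2 or 3), the diagram is a chain of 3 nodes with single edges (A_3). One simple-root ordering that puts it in standard form is (alpha_3, alpha_2, alpha_1). So the algebra is type A_3, i.e. sl(4).

A_3 (sl(4))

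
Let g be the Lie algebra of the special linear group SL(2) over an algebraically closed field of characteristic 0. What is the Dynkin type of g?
This is sl(2), which has dimension 2^2 - 1 = 3 and rank 2 - 1 = 1 (a Cartan subalgebra is the diagonal traceless matrices). In the classification of classical Lie algebras, the special linear algebra sl(n+1) has type A_n; here n = 1, so the Dynkin diagram is a chain of 1 nodes with single edges (A_1). Hence the type is A_1.

A1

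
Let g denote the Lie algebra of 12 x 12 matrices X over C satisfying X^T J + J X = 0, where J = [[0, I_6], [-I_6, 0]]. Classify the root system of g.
This is sp(12), which has dimension 12(12+1)/2 = 78 and rank 12/2 = 6. In the classification of classical Lie algebras, the symplectic algebra sp(2n) has type C_n; here n = 6, so the Dynkin diagram is a chain of 6 nodes with a double edge at one end; the terminal node there is the unique long simple root (C_6). Hence the type is C_6.

C6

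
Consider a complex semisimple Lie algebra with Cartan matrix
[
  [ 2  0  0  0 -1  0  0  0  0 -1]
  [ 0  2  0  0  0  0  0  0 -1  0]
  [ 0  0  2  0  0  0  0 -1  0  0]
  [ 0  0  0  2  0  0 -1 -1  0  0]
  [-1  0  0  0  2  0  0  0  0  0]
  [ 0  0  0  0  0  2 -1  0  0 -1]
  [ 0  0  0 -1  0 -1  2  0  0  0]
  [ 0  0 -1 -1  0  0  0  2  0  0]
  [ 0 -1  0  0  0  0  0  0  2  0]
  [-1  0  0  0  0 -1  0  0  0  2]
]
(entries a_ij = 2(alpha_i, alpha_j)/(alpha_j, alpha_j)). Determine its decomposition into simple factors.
A_2 + A_8

The diagram associated to this matrix has two connected components: the simple roots {alpha_2, alpha_9} form a chain of 2 nodes with single edges (A_2), and {alpha_1, alpha_3, alpha_4, alpha_5, alpha_6, alpha_7, alpha_8, alpha_10} form a chain of 8 nodes with single edges (A_8). A semisimple Lie algebra decomposes uniquely as the direct sum of simple ideals, one per connected component of its Dynkin diagram, so g ≅ A_2 ⊕ A_8 (dimension 8 + 80 = 88).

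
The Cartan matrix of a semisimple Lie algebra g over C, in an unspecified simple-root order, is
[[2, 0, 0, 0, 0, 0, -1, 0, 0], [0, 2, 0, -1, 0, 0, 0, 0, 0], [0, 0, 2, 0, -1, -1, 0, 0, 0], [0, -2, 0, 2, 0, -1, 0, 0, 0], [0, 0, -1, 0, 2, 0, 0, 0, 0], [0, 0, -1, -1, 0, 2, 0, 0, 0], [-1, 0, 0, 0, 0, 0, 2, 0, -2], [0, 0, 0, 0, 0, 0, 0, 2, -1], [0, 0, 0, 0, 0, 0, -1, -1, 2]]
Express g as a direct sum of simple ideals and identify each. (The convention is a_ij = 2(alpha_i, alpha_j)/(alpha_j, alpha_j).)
type B_5 ⊕ type F_4

The diagram associated to this matrix has two connected components: the simple roots {alpha_2, alpha_3, alpha_4, alpha_5, alpha_6} form a chain of 5 nodes with a double edge at one end; the terminal node there is the unique short simple root (B_5), and {alpha_1, alpha_7, alpha_8, alpha_9} form a chain of 4 nodes with a double edge between the middle two (F_4). A semisimple Lie algebra decomposes uniquely as the direct sum of simple ideals, one per connected component of its Dynkin diagram, so g ≅ B_5 ⊕ F_4 (dimension 55 + 52 = 107).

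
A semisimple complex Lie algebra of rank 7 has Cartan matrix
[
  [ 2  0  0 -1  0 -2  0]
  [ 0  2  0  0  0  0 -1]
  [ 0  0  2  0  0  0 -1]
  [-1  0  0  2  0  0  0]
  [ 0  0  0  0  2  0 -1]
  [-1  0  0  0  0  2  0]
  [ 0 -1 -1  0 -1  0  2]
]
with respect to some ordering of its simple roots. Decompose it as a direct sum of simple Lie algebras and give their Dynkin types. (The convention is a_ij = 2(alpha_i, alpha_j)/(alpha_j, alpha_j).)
The diagram associated to this matrix has two connected components: the simple roots {alpha_1, alpha_4, alpha_6} form a chain of 3 nodes with a double edge at one end; the terminal node there is the unique short simple root (B_3), and {alpha_2, alpha_3, alpha_5, alpha_7} form a chain of 2 nodes with a fork of two nodes at one end (D_4). A semisimple Lie algebra decomposes uniquely as the direct sum of simple ideals, one per connected component of its Dynkin diagram, so g ≅ B_3 ⊕ D_4 (dimension 21 + 28 = 49).

B_3 (so(7)) ⊕ D_4 (so(8))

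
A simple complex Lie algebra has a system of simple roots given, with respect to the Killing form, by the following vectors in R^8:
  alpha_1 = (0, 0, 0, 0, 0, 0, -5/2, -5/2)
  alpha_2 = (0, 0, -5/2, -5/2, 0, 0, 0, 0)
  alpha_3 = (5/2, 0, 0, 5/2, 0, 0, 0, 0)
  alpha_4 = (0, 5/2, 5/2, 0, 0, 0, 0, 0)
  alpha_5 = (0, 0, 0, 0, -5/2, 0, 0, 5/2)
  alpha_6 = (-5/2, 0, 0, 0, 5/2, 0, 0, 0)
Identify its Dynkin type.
Compute the Cartan integers a_ij = 2(alpha_i, alpha_j)/(alpha_j, alpha_j); the resulting 6x6 Cartan matrix is
[[2, 0, 0, 0, -1, 0], [0, 2, -1, -1, 0, 0], [0, -1, 2, 0, 0, -1], [0, -1, 0, 2, 0, 0], [-1, 0, 0, 0, 2, -1], [0, 0, -1, 0, -1, 2]].
All simple roots have the same length, so the diagram is simply laced. The associated Dynkin diagram is a chain of 6 nodes with single edges (A_6), so the type is A_6 (the algebra sl(7)).

A_6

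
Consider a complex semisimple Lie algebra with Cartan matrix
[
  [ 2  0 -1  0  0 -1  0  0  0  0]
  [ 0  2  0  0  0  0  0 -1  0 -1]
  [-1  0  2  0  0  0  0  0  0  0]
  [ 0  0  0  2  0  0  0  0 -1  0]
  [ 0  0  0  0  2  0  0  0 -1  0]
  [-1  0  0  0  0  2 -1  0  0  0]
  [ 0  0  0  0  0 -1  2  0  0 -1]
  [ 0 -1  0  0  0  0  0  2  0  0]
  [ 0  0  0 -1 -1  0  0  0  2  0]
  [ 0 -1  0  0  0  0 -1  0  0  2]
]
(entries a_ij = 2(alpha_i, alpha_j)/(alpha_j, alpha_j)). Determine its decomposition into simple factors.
A3 ⊕ A7

The diagram associated to this matrix has two connected components: the simple roots {alpha_4, alpha_5, alpha_9} form a chain of 3 nodes with single edges (A_3), and {alpha_1, alpha_2, alpha_3, alpha_6, alpha_7, alpha_8, alpha_10} form a chain of 7 nodes with single edges (A_7). A semisimple Lie algebra decomposes uniquely as the direct sum of simple ideals, one per connected component of its Dynkin diagram, so g ≅ A_3 ⊕ A_7 (dimension 15 + 63 = 78).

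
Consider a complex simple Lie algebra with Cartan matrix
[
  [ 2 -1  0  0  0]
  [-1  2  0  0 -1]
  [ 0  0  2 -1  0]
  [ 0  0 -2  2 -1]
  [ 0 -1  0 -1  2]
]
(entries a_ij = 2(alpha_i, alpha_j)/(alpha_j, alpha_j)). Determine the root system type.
B_5 (so(11))

The matrix has rank 5 with 2's on the diagonal. Reading the off-diagonal entries as Dynkin edges (a single edge where a_ij = a_ji = -1; a double or triple edge where a_ij * a_ji = 2 or 3), the diagram is a chain of 5 nodes with a double edge at one end; the terminal node there is the unique short simple root (B_5). One simple-root ordering that puts it in standard form is (alpha_1, alpha_2, alpha_5, alpha_4, alpha_3). So the algebra is type B_5, i.e. so(11).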